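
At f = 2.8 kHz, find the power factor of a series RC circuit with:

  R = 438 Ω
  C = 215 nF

Step 1 — Angular frequency: ω = 2π·f = 2π·2800 = 1.759e+04 rad/s.
Step 2 — Component impedances:
  R: Z = R = 438 Ω
  C: Z = 1/(jωC) = -j/(ω·C) = 0 - j264.4 Ω
Step 3 — Series combination: Z_total = R + C = 438 - j264.4 Ω = 511.6∠-31.1° Ω.
Step 4 — Power factor: PF = cos(φ) = Re(Z)/|Z| = 438/511.6 = 0.8561.
Step 5 — Type: Im(Z) = -264.4 ⇒ leading (phase φ = -31.1°).

PF = 0.8561 (leading, φ = -31.1°)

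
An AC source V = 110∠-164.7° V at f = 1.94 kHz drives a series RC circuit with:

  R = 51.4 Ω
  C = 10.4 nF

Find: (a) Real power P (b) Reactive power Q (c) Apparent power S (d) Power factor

Step 1 — Angular frequency: ω = 2π·f = 2π·1940 = 1.219e+04 rad/s.
Step 2 — Component impedances:
  R: Z = R = 51.4 Ω
  C: Z = 1/(jωC) = -j/(ω·C) = 0 - j7888 Ω
Step 3 — Series combination: Z_total = R + C = 51.4 - j7888 Ω = 7888∠-89.6° Ω.
Step 4 — Source phasor: V = 110∠-164.7° V = -106.1 - j29.03 V.
Step 5 — Current: I = V / Z = 0.003592 - j0.01347 A = 0.01394∠-75.1° A.
Step 6 — Complex power: S = V·I* = 0.009994 - j1.534 VA.
Step 7 — Real power: P = Re(S) = 0.009994 W.
Step 8 — Reactive power: Q = Im(S) = -1.534 VAR.
Step 9 — Apparent power: |S| = 1.534 VA.
Step 10 — Power factor: PF = P/|S| = 0.006516 (leading).

(a) P = 0.009994 W  (b) Q = -1.534 VAR  (c) S = 1.534 VA  (d) PF = 0.006516 (leading)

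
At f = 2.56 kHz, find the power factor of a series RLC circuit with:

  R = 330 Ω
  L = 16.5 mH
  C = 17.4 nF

Step 1 — Angular frequency: ω = 2π·f = 2π·2560 = 1.608e+04 rad/s.
Step 2 — Component impedances:
  R: Z = R = 330 Ω
  L: Z = jωL = j·1.608e+04·0.0165 = 0 + j265.4 Ω
  C: Z = 1/(jωC) = -j/(ω·C) = 0 - j3573 Ω
Step 3 — Series combination: Z_total = R + L + C = 330 - j3308 Ω = 3324∠-84.3° Ω.
Step 4 — Power factor: PF = cos(φ) = Re(Z)/|Z| = 330/3324 = 0.09928.
Step 5 — Type: Im(Z) = -3308 ⇒ leading (phase φ = -84.3°).

PF = 0.09928 (leading, φ = -84.3°)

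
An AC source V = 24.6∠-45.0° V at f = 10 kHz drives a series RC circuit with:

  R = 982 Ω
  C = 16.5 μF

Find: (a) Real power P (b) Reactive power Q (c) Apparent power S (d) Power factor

Step 1 — Angular frequency: ω = 2π·f = 2π·1e+04 = 6.283e+04 rad/s.
Step 2 — Component impedances:
  R: Z = R = 982 Ω
  C: Z = 1/(jωC) = -j/(ω·C) = 0 - j0.9646 Ω
Step 3 — Series combination: Z_total = R + C = 982 - j0.9646 Ω = 982∠-0.1° Ω.
Step 4 — Source phasor: V = 24.6∠-45.0° V = 17.39 - j17.39 V.
Step 5 — Current: I = V / Z = 0.01773 - j0.0177 A = 0.02505∠-44.9° A.
Step 6 — Complex power: S = V·I* = 0.6163 - j0.0006053 VA.
Step 7 — Real power: P = Re(S) = 0.6163 W.
Step 8 — Reactive power: Q = Im(S) = -0.0006053 VAR.
Step 9 — Apparent power: |S| = 0.6163 VA.
Step 10 — Power factor: PF = P/|S| = 1 (leading).

(a) P = 0.6163 W  (b) Q = -0.0006053 VAR  (c) S = 0.6163 VA  (d) PF = 1 (leading)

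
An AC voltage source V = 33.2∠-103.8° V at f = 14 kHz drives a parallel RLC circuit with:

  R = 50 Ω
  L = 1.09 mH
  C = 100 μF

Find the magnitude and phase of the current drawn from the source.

Step 1 — Angular frequency: ω = 2π·f = 2π·1.4e+04 = 8.796e+04 rad/s.
Step 2 — Component impedances:
  R: Z = R = 50 Ω
  L: Z = jωL = j·8.796e+04·0.00109 = 0 + j95.88 Ω
  C: Z = 1/(jωC) = -j/(ω·C) = 0 - j0.1137 Ω
Step 3 — Parallel combination: 1/Z_total = 1/R + 1/L + 1/C; Z_total = 0.0002591 - j0.1138 Ω = 0.1138∠-89.9° Ω.
Step 4 — Source phasor: V = 33.2∠-103.8° V = -7.919 - j32.24 V.
Step 5 — Ohm's law: I = V / Z_total = (-7.919 - j32.24) / (0.0002591 - j0.1138) = 283.1 - j70.22 A.
Step 6 — Convert to polar: |I| = 291.7 A, ∠I = -13.9°.

I = 291.7∠-13.9° A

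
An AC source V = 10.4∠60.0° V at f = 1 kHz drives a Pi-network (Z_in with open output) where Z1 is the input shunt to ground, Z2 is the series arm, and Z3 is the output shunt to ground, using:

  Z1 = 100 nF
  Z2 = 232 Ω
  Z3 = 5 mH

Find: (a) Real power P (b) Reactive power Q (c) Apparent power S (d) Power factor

Step 1 — Angular frequency: ω = 2π·f = 2π·1000 = 6283 rad/s.
Step 2 — Component impedances:
  Z1: Z = 1/(jωC) = -j/(ω·C) = 0 - j1592 Ω
  Z2: Z = R = 232 Ω
  Z3: Z = jωL = j·6283·0.005 = 0 + j31.42 Ω
Step 3 — With open output, the series arm Z2 and the output shunt Z3 appear in series to ground: Z2 + Z3 = 232 + j31.42 Ω.
Step 4 — Parallel with input shunt Z1: Z_in = Z1 || (Z2 + Z3) = 236.2 - j3.078 Ω = 236.2∠-0.7° Ω.
Step 5 — Source phasor: V = 10.4∠60.0° V = 5.2 + j9.007 V.
Step 6 — Current: I = V / Z = 0.02151 + j0.03841 A = 0.04402∠60.7° A.
Step 7 — Complex power: S = V·I* = 0.4578 - j0.005965 VA.
Step 8 — Real power: P = Re(S) = 0.4578 W.
Step 9 — Reactive power: Q = Im(S) = -0.005965 VAR.
Step 10 — Apparent power: |S| = 0.4579 VA.
Step 11 — Power factor: PF = P/|S| = 0.9999 (leading).

(a) P = 0.4578 W  (b) Q = -0.005965 VAR  (c) S = 0.4579 VA  (d) PF = 0.9999 (leading)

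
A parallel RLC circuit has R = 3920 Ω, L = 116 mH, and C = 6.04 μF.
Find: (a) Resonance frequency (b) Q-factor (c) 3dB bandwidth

Step 1 — Resonance: ω₀ = 1/√(LC) = 1/√(0.116·6.04e-06) = 1195 rad/s.
Step 2 — f₀ = ω₀/(2π) = 190.1 Hz.
Step 3 — Parallel Q: Q = R/(ω₀L) = 3920/(1195·0.116) = 28.29.
Step 4 — Bandwidth: Δω = ω₀/Q = 42.24 rad/s; BW = Δω/(2π) = 6.722 Hz.

(a) f₀ = 190.1 Hz  (b) Q = 28.29  (c) BW = 6.722 Hz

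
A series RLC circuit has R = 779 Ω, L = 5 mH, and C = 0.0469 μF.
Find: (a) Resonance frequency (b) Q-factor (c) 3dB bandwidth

Step 1 — Resonance condition Im(Z)=0 gives ω₀ = 1/√(LC).
Step 2 — ω₀ = 1/√(0.005·4.69e-08) = 6.53e+04 rad/s.
Step 3 — f₀ = ω₀/(2π) = 1.039e+04 Hz.
Step 4 — Series Q: Q = ω₀L/R = 6.53e+04·0.005/779 = 0.4191.
Step 5 — 3dB bandwidth: Δω = ω₀/Q = 1.558e+05 rad/s; BW = Δω/(2π) = 2.48e+04 Hz.

(a) f₀ = 1.039e+04 Hz  (b) Q = 0.4191  (c) BW = 2.48e+04 Hz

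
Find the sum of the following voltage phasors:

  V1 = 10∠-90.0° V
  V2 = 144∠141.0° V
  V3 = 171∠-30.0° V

Step 1 — Convert each phasor to rectangular form:
  V1 = 10·(cos(-90.0°) + j·sin(-90.0°)) = 0 - j10 V
  V2 = 144·(cos(141.0°) + j·sin(141.0°)) = -111.9 + j90.62 V
  V3 = 171·(cos(-30.0°) + j·sin(-30.0°)) = 148.1 - j85.5 V
Step 2 — Sum components: V_total = 36.18 - j4.878 V.
Step 3 — Convert to polar: |V_total| = 36.51 V, ∠V_total = -7.7°.

V_total = 36.51∠-7.7° V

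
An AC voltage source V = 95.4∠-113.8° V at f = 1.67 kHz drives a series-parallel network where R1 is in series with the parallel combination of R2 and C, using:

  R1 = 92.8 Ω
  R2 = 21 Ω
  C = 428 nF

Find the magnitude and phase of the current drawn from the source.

Step 1 — Angular frequency: ω = 2π·f = 2π·1670 = 1.049e+04 rad/s.
Step 2 — Component impedances:
  R1: Z = R = 92.8 Ω
  R2: Z = R = 21 Ω
  C: Z = 1/(jωC) = -j/(ω·C) = 0 - j222.7 Ω
Step 3 — Parallel branch: R2 || C = 1/(1/R2 + 1/C) = 20.81 - j1.963 Ω.
Step 4 — Series with R1: Z_total = R1 + (R2 || C) = 113.6 - j1.963 Ω = 113.6∠-1.0° Ω.
Step 5 — Source phasor: V = 95.4∠-113.8° V = -38.5 - j87.29 V.
Step 6 — Ohm's law: I = V / Z_total = (-38.5 - j87.29) / (113.6 - j1.963) = -0.3255 - j0.7739 A.
Step 7 — Convert to polar: |I| = 0.8396 A, ∠I = -112.8°.

I = 0.8396∠-112.8° A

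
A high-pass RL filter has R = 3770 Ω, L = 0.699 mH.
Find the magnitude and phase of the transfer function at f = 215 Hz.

Step 1 — Angular frequency: ω = 2π·215 = 1351 rad/s.
Step 2 — Transfer function: H(jω) = jωL/(R + jωL).
Step 3 — Numerator jωL = j·0.9443; denominator R + jωL = 3770 + j0.9443.
Step 4 — H = 6.273e-08 + j0.0002505.
Step 5 — Magnitude: |H| = 0.0002505 (-72.0 dB); phase: φ = 90.0°.

|H| = 0.0002505 (-72.0 dB), φ = 90.0°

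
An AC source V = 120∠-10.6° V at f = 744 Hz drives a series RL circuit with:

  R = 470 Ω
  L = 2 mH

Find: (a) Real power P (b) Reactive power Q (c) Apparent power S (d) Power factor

Step 1 — Angular frequency: ω = 2π·f = 2π·744 = 4675 rad/s.
Step 2 — Component impedances:
  R: Z = R = 470 Ω
  L: Z = jωL = j·4675·0.002 = 0 + j9.349 Ω
Step 3 — Series combination: Z_total = R + L = 470 + j9.349 Ω = 470.1∠1.1° Ω.
Step 4 — Source phasor: V = 120∠-10.6° V = 118 - j22.07 V.
Step 5 — Current: I = V / Z = 0.2499 - j0.05194 A = 0.2553∠-11.7° A.
Step 6 — Complex power: S = V·I* = 30.63 + j0.6092 VA.
Step 7 — Real power: P = Re(S) = 30.63 W.
Step 8 — Reactive power: Q = Im(S) = 0.6092 VAR.
Step 9 — Apparent power: |S| = 30.63 VA.
Step 10 — Power factor: PF = P/|S| = 0.9998 (lagging).

(a) P = 30.63 W  (b) Q = 0.6092 VAR  (c) S = 30.63 VA  (d) PF = 0.9998 (lagging)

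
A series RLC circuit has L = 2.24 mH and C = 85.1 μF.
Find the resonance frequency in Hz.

Step 1 — Resonance condition Im(Z)=0 gives ω₀ = 1/√(LC).
Step 2 — ω₀ = 1/√(0.00224·8.51e-05) = 2290 rad/s.
Step 3 — f₀ = ω₀/(2π) = 364.5 Hz.

f₀ = 364.5 Hz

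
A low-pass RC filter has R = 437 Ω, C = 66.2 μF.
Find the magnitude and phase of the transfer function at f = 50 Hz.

Step 1 — Angular frequency: ω = 2π·50 = 314.2 rad/s.
Step 2 — Transfer function: H(jω) = 1/(1 + jωRC).
Step 3 — Denominator: 1 + jωRC = 1 + j·314.2·437·6.62e-05 = 1 + j9.088.
Step 4 — H = 0.01196 - j0.1087.
Step 5 — Magnitude: |H| = 0.1094 (-19.2 dB); phase: φ = -83.7°.

|H| = 0.1094 (-19.2 dB), φ = -83.7°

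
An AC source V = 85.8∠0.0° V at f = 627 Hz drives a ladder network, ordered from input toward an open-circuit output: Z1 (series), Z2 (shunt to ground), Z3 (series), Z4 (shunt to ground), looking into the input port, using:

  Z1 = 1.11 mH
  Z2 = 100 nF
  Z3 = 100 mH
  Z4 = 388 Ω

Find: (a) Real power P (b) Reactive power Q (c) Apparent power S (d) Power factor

Step 1 — Angular frequency: ω = 2π·f = 2π·627 = 3940 rad/s.
Step 2 — Component impedances:
  Z1: Z = jωL = j·3940·0.00111 = 0 + j4.373 Ω
  Z2: Z = 1/(jωC) = -j/(ω·C) = 0 - j2538 Ω
  Z3: Z = jωL = j·3940·0.1 = 0 + j394 Ω
  Z4: Z = R = 388 Ω
Step 3 — Ladder network (open output): work backward from the far end, alternating series and parallel combinations. Z_in = 526.4 + j375.5 Ω = 646.6∠35.5° Ω.
Step 4 — Source phasor: V = 85.8∠0.0° V = 85.8 V.
Step 5 — Current: I = V / Z = 0.108 - j0.07705 A = 0.1327∠-35.5° A.
Step 6 — Complex power: S = V·I* = 9.269 + j6.611 VA.
Step 7 — Real power: P = Re(S) = 9.269 W.
Step 8 — Reactive power: Q = Im(S) = 6.611 VAR.
Step 9 — Apparent power: |S| = 11.39 VA.
Step 10 — Power factor: PF = P/|S| = 0.8141 (lagging).

(a) P = 9.269 W  (b) Q = 6.611 VAR  (c) S = 11.39 VA  (d) PF = 0.8141 (lagging)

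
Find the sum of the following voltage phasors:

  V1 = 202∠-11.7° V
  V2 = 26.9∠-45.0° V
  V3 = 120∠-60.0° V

Step 1 — Convert each phasor to rectangular form:
  V1 = 202·(cos(-11.7°) + j·sin(-11.7°)) = 197.8 - j40.96 V
  V2 = 26.9·(cos(-45.0°) + j·sin(-45.0°)) = 19.02 - j19.02 V
  V3 = 120·(cos(-60.0°) + j·sin(-60.0°)) = 60 - j103.9 V
Step 2 — Sum components: V_total = 276.8 - j163.9 V.
Step 3 — Convert to polar: |V_total| = 321.7 V, ∠V_total = -30.6°.

V_total = 321.7∠-30.6° V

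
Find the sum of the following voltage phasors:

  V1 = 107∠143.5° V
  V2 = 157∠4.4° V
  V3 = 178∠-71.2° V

Step 1 — Convert each phasor to rectangular form:
  V1 = 107·(cos(143.5°) + j·sin(143.5°)) = -86.01 + j63.65 V
  V2 = 157·(cos(4.4°) + j·sin(4.4°)) = 156.5 + j12.04 V
  V3 = 178·(cos(-71.2°) + j·sin(-71.2°)) = 57.36 - j168.5 V
Step 2 — Sum components: V_total = 127.9 - j92.81 V.
Step 3 — Convert to polar: |V_total| = 158 V, ∠V_total = -36.0°.

V_total = 158∠-36.0° V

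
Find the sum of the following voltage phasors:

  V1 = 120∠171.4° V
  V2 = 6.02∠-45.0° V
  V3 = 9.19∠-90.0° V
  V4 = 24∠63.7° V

Step 1 — Convert each phasor to rectangular form:
  V1 = 120·(cos(171.4°) + j·sin(171.4°)) = -118.7 + j17.94 V
  V2 = 6.02·(cos(-45.0°) + j·sin(-45.0°)) = 4.257 - j4.257 V
  V3 = 9.19·(cos(-90.0°) + j·sin(-90.0°)) = 0 - j9.19 V
  V4 = 24·(cos(63.7°) + j·sin(63.7°)) = 10.63 + j21.52 V
Step 2 — Sum components: V_total = -103.8 + j26.01 V.
Step 3 — Convert to polar: |V_total| = 107 V, ∠V_total = 165.9°.

V_total = 107∠165.9° V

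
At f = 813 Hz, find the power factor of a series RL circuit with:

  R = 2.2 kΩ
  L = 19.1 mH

Step 1 — Angular frequency: ω = 2π·f = 2π·813 = 5108 rad/s.
Step 2 — Component impedances:
  R: Z = R = 2200 Ω
  L: Z = jωL = j·5108·0.0191 = 0 + j97.57 Ω
Step 3 — Series combination: Z_total = R + L = 2200 + j97.57 Ω = 2202∠2.5° Ω.
Step 4 — Power factor: PF = cos(φ) = Re(Z)/|Z| = 2200/2202.2 = 0.999.
Step 5 — Type: Im(Z) = 97.57 ⇒ lagging (phase φ = 2.5°).

PF = 0.999 (lagging, φ = 2.5°)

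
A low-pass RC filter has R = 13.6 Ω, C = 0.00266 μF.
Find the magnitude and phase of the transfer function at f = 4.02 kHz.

Step 1 — Angular frequency: ω = 2π·4020 = 2.526e+04 rad/s.
Step 2 — Transfer function: H(jω) = 1/(1 + jωRC).
Step 3 — Denominator: 1 + jωRC = 1 + j·2.526e+04·13.6·2.66e-09 = 1 + j0.0009137.
Step 4 — H = 1 - j0.0009137.
Step 5 — Magnitude: |H| = 1 (-0.0 dB); phase: φ = -0.1°.

|H| = 1 (-0.0 dB), φ = -0.1°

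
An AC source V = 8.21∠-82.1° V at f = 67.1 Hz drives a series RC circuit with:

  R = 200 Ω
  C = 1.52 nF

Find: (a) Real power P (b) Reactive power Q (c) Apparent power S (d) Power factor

Step 1 — Angular frequency: ω = 2π·f = 2π·67.1 = 421.6 rad/s.
Step 2 — Component impedances:
  R: Z = R = 200 Ω
  C: Z = 1/(jωC) = -j/(ω·C) = 0 - j1.56e+06 Ω
Step 3 — Series combination: Z_total = R + C = 200 - j1.56e+06 Ω = 1.56e+06∠-90.0° Ω.
Step 4 — Source phasor: V = 8.21∠-82.1° V = 1.128 - j8.132 V.
Step 5 — Current: I = V / Z = 5.211e-06 + j7.225e-07 A = 5.261e-06∠7.9° A.
Step 6 — Complex power: S = V·I* = 5.536e-09 - j4.319e-05 VA.
Step 7 — Real power: P = Re(S) = 5.536e-09 W.
Step 8 — Reactive power: Q = Im(S) = -4.319e-05 VAR.
Step 9 — Apparent power: |S| = 4.319e-05 VA.
Step 10 — Power factor: PF = P/|S| = 0.0001282 (leading).

(a) P = 5.536e-09 W  (b) Q = -4.319e-05 VAR  (c) S = 4.319e-05 VA  (d) PF = 0.0001282 (leading)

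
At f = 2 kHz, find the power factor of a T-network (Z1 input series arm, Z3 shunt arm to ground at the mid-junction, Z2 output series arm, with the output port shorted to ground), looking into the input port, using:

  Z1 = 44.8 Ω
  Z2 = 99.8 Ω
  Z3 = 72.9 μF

Step 1 — Angular frequency: ω = 2π·f = 2π·2000 = 1.257e+04 rad/s.
Step 2 — Component impedances:
  Z1: Z = R = 44.8 Ω
  Z2: Z = R = 99.8 Ω
  Z3: Z = 1/(jωC) = -j/(ω·C) = 0 - j1.092 Ω
Step 3 — With the output port shorted to ground, the output series arm Z2 runs from the junction to ground; the shunt arm Z3 also runs from the junction to ground. They appear in parallel: Z3 || Z2 = 0.01194 - j1.091 Ω.
Step 4 — Series with input arm Z1: Z_in = Z1 + (Z3 || Z2) = 44.81 - j1.091 Ω = 44.83∠-1.4° Ω.
Step 5 — Power factor: PF = cos(φ) = Re(Z)/|Z| = 44.812/44.825 = 0.9997.
Step 6 — Type: Im(Z) = -1.091 ⇒ leading (phase φ = -1.4°).

PF = 0.9997 (leading, φ = -1.4°)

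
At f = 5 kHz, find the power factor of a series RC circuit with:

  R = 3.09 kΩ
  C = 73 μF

Step 1 — Angular frequency: ω = 2π·f = 2π·5000 = 3.142e+04 rad/s.
Step 2 — Component impedances:
  R: Z = R = 3090 Ω
  C: Z = 1/(jωC) = -j/(ω·C) = 0 - j0.436 Ω
Step 3 — Series combination: Z_total = R + C = 3090 - j0.436 Ω = 3090∠-0.0° Ω.
Step 4 — Power factor: PF = cos(φ) = Re(Z)/|Z| = 3090/3090 = 1.
Step 5 — Type: Im(Z) = -0.436 ⇒ leading (phase φ = -0.0°).

PF = 1 (leading, φ = -0.0°)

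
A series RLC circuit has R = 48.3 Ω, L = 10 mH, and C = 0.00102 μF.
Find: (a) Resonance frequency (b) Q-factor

Step 1 — Resonance condition Im(Z)=0 gives ω₀ = 1/√(LC).
Step 2 — ω₀ = 1/√(0.01·1.02e-09) = 3.131e+05 rad/s.
Step 3 — f₀ = ω₀/(2π) = 4.983e+04 Hz.
Step 4 — Series Q: Q = ω₀L/R = 3.131e+05·0.01/48.3 = 64.83.

(a) f₀ = 4.983e+04 Hz  (b) Q = 64.83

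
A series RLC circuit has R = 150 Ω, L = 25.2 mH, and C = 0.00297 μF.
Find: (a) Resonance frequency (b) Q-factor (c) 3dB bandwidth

Step 1 — Resonance: ω₀ = 1/√(LC) = 1/√(0.0252·2.97e-09) = 1.156e+05 rad/s.
Step 2 — f₀ = ω₀/(2π) = 1.84e+04 Hz.
Step 3 — Series Q: Q = ω₀L/R = 1.156e+05·0.0252/150 = 19.42.
Step 4 — Bandwidth: Δω = ω₀/Q = 5952 rad/s; BW = Δω/(2π) = 947.4 Hz.

(a) f₀ = 1.84e+04 Hz  (b) Q = 19.42  (c) BW = 947.4 Hz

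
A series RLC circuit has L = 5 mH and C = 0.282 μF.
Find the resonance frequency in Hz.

Step 1 — Resonance condition Im(Z)=0 gives ω₀ = 1/√(LC).
Step 2 — ω₀ = 1/√(0.005·2.82e-07) = 2.663e+04 rad/s.
Step 3 — f₀ = ω₀/(2π) = 4238 Hz.

f₀ = 4238 Hz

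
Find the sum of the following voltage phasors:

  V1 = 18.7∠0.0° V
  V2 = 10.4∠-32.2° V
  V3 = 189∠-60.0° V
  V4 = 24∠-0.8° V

Step 1 — Convert each phasor to rectangular form:
  V1 = 18.7·(cos(0.0°) + j·sin(0.0°)) = 18.7 V
  V2 = 10.4·(cos(-32.2°) + j·sin(-32.2°)) = 8.8 - j5.542 V
  V3 = 189·(cos(-60.0°) + j·sin(-60.0°)) = 94.5 - j163.7 V
  V4 = 24·(cos(-0.8°) + j·sin(-0.8°)) = 24 - j0.3351 V
Step 2 — Sum components: V_total = 146 - j169.6 V.
Step 3 — Convert to polar: |V_total| = 223.8 V, ∠V_total = -49.3°.

V_total = 223.8∠-49.3° V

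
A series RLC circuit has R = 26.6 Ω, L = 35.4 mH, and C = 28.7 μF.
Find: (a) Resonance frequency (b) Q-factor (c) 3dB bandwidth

Step 1 — Resonance: ω₀ = 1/√(LC) = 1/√(0.0354·2.87e-05) = 992.1 rad/s.
Step 2 — f₀ = ω₀/(2π) = 157.9 Hz.
Step 3 — Series Q: Q = ω₀L/R = 992.1·0.0354/26.6 = 1.32.
Step 4 — Bandwidth: Δω = ω₀/Q = 751.4 rad/s; BW = Δω/(2π) = 119.6 Hz.

(a) f₀ = 157.9 Hz  (b) Q = 1.32  (c) BW = 119.6 Hz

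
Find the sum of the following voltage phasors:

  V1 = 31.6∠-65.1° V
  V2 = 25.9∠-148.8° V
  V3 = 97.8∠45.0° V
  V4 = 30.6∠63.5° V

Step 1 — Convert each phasor to rectangular form:
  V1 = 31.6·(cos(-65.1°) + j·sin(-65.1°)) = 13.3 - j28.66 V
  V2 = 25.9·(cos(-148.8°) + j·sin(-148.8°)) = -22.15 - j13.42 V
  V3 = 97.8·(cos(45.0°) + j·sin(45.0°)) = 69.16 + j69.16 V
  V4 = 30.6·(cos(63.5°) + j·sin(63.5°)) = 13.65 + j27.38 V
Step 2 — Sum components: V_total = 73.96 + j54.46 V.
Step 3 — Convert to polar: |V_total| = 91.85 V, ∠V_total = 36.4°.

V_total = 91.85∠36.4° V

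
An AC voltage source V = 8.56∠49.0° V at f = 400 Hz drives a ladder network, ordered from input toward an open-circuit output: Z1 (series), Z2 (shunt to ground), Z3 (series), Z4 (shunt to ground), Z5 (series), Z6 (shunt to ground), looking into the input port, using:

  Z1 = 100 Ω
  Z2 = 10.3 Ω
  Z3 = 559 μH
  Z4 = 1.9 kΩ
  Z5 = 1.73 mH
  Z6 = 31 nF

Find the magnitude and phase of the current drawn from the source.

Step 1 — Angular frequency: ω = 2π·f = 2π·400 = 2513 rad/s.
Step 2 — Component impedances:
  Z1: Z = R = 100 Ω
  Z2: Z = R = 10.3 Ω
  Z3: Z = jωL = j·2513·0.000559 = 0 + j1.405 Ω
  Z4: Z = R = 1900 Ω
  Z5: Z = jωL = j·2513·0.00173 = 0 + j4.348 Ω
  Z6: Z = 1/(jωC) = -j/(ω·C) = 0 - j1.284e+04 Ω
Step 3 — Ladder network (open output): work backward from the far end, alternating series and parallel combinations. Z_in = 110.2 - j0.00814 Ω = 110.2∠-0.0° Ω.
Step 4 — Source phasor: V = 8.56∠49.0° V = 5.616 + j6.46 V.
Step 5 — Ohm's law: I = V / Z_total = (5.616 + j6.46) / (110.2 - j0.00814) = 0.05094 + j0.0586 A.
Step 6 — Convert to polar: |I| = 0.07765 A, ∠I = 49.0°.

I = 0.07765∠49.0° A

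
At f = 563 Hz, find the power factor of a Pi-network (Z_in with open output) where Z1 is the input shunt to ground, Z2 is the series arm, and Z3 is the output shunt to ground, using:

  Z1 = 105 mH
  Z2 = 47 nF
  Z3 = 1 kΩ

Step 1 — Angular frequency: ω = 2π·f = 2π·563 = 3537 rad/s.
Step 2 — Component impedances:
  Z1: Z = jωL = j·3537·0.105 = 0 + j371.4 Ω
  Z2: Z = 1/(jωC) = -j/(ω·C) = 0 - j6015 Ω
  Z3: Z = R = 1000 Ω
Step 3 — With open output, the series arm Z2 and the output shunt Z3 appear in series to ground: Z2 + Z3 = 1000 - j6015 Ω.
Step 4 — Parallel with input shunt Z1: Z_in = Z1 || (Z2 + Z3) = 4.2 + j395.1 Ω = 395.2∠89.4° Ω.
Step 5 — Power factor: PF = cos(φ) = Re(Z)/|Z| = 4.2/395.2 = 0.01063.
Step 6 — Type: Im(Z) = 395.1 ⇒ lagging (phase φ = 89.4°).

PF = 0.01063 (lagging, φ = 89.4°)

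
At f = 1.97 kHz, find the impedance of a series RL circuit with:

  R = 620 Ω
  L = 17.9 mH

Step 1 — Angular frequency: ω = 2π·f = 2π·1970 = 1.238e+04 rad/s.
Step 2 — Component impedances:
  R: Z = R = 620 Ω
  L: Z = jωL = j·1.238e+04·0.0179 = 0 + j221.6 Ω
Step 3 — Series combination: Z_total = R + L = 620 + j221.6 Ω = 658.4∠19.7° Ω.

Z = 620 + j221.6 Ω = 658.4∠19.7° Ω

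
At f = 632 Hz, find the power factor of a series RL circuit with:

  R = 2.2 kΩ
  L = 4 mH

Step 1 — Angular frequency: ω = 2π·f = 2π·632 = 3971 rad/s.
Step 2 — Component impedances:
  R: Z = R = 2200 Ω
  L: Z = jωL = j·3971·0.004 = 0 + j15.88 Ω
Step 3 — Series combination: Z_total = R + L = 2200 + j15.88 Ω = 2200∠0.4° Ω.
Step 4 — Power factor: PF = cos(φ) = Re(Z)/|Z| = 2200/2200 = 1.
Step 5 — Type: Im(Z) = 15.88 ⇒ lagging (phase φ = 0.4°).

PF = 1 (lagging, φ = 0.4°)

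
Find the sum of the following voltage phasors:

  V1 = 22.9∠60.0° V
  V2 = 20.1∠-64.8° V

Step 1 — Convert each phasor to rectangular form:
  V1 = 22.9·(cos(60.0°) + j·sin(60.0°)) = 11.45 + j19.83 V
  V2 = 20.1·(cos(-64.8°) + j·sin(-64.8°)) = 8.558 - j18.19 V
Step 2 — Sum components: V_total = 20.01 + j1.645 V.
Step 3 — Convert to polar: |V_total| = 20.08 V, ∠V_total = 4.7°.

V_total = 20.08∠4.7° V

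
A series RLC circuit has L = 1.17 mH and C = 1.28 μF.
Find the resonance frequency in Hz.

Step 1 — Resonance condition Im(Z)=0 gives ω₀ = 1/√(LC).
Step 2 — ω₀ = 1/√(0.00117·1.28e-06) = 2.584e+04 rad/s.
Step 3 — f₀ = ω₀/(2π) = 4113 Hz.

f₀ = 4113 Hz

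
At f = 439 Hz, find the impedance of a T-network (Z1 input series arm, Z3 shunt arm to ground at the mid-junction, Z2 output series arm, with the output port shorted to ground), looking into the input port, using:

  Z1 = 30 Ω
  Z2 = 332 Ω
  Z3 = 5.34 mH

Step 1 — Angular frequency: ω = 2π·f = 2π·439 = 2758 rad/s.
Step 2 — Component impedances:
  Z1: Z = R = 30 Ω
  Z2: Z = R = 332 Ω
  Z3: Z = jωL = j·2758·0.00534 = 0 + j14.73 Ω
Step 3 — With the output port shorted to ground, the output series arm Z2 runs from the junction to ground; the shunt arm Z3 also runs from the junction to ground. They appear in parallel: Z3 || Z2 = 0.6522 + j14.7 Ω.
Step 4 — Series with input arm Z1: Z_in = Z1 + (Z3 || Z2) = 30.65 + j14.7 Ω = 34∠25.6° Ω.

Z = 30.65 + j14.7 Ω = 34∠25.6° Ω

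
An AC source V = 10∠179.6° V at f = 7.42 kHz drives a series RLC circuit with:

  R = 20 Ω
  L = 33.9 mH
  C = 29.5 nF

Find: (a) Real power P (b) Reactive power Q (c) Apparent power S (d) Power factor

Step 1 — Angular frequency: ω = 2π·f = 2π·7420 = 4.662e+04 rad/s.
Step 2 — Component impedances:
  R: Z = R = 20 Ω
  L: Z = jωL = j·4.662e+04·0.0339 = 0 + j1580 Ω
  C: Z = 1/(jωC) = -j/(ω·C) = 0 - j727.1 Ω
Step 3 — Series combination: Z_total = R + L + C = 20 + j853.4 Ω = 853.6∠88.7° Ω.
Step 4 — Source phasor: V = 10∠179.6° V = -10 + j0.06981 V.
Step 5 — Current: I = V / Z = -0.0001927 + j0.01171 A = 0.01172∠90.9° A.
Step 6 — Complex power: S = V·I* = 0.002745 + j0.1171 VA.
Step 7 — Real power: P = Re(S) = 0.002745 W.
Step 8 — Reactive power: Q = Im(S) = 0.1171 VAR.
Step 9 — Apparent power: |S| = 0.1172 VA.
Step 10 — Power factor: PF = P/|S| = 0.02343 (lagging).

(a) P = 0.002745 W  (b) Q = 0.1171 VAR  (c) S = 0.1172 VA  (d) PF = 0.02343 (lagging)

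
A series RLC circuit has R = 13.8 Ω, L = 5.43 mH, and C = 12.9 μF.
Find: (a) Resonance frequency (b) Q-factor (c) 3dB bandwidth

Step 1 — Resonance: ω₀ = 1/√(LC) = 1/√(0.00543·1.29e-05) = 3778 rad/s.
Step 2 — f₀ = ω₀/(2π) = 601.3 Hz.
Step 3 — Series Q: Q = ω₀L/R = 3778·0.00543/13.8 = 1.487.
Step 4 — Bandwidth: Δω = ω₀/Q = 2541 rad/s; BW = Δω/(2π) = 404.5 Hz.

(a) f₀ = 601.3 Hz  (b) Q = 1.487  (c) BW = 404.5 Hz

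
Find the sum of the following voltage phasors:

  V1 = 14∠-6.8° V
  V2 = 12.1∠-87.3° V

Step 1 — Convert each phasor to rectangular form:
  V1 = 14·(cos(-6.8°) + j·sin(-6.8°)) = 13.9 - j1.658 V
  V2 = 12.1·(cos(-87.3°) + j·sin(-87.3°)) = 0.57 - j12.09 V
Step 2 — Sum components: V_total = 14.47 - j13.74 V.
Step 3 — Convert to polar: |V_total| = 19.96 V, ∠V_total = -43.5°.

V_total = 19.96∠-43.5° V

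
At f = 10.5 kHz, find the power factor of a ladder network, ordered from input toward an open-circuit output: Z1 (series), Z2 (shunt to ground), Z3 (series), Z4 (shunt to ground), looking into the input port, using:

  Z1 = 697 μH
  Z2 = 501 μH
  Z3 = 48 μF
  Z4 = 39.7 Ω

Step 1 — Angular frequency: ω = 2π·f = 2π·1.05e+04 = 6.597e+04 rad/s.
Step 2 — Component impedances:
  Z1: Z = jωL = j·6.597e+04·0.000697 = 0 + j45.98 Ω
  Z2: Z = jωL = j·6.597e+04·0.000501 = 0 + j33.05 Ω
  Z3: Z = 1/(jωC) = -j/(ω·C) = 0 - j0.3158 Ω
  Z4: Z = R = 39.7 Ω
Step 3 — Ladder network (open output): work backward from the far end, alternating series and parallel combinations. Z_in = 16.38 + j65.53 Ω = 67.55∠76.0° Ω.
Step 4 — Power factor: PF = cos(φ) = Re(Z)/|Z| = 16.38/67.55 = 0.2425.
Step 5 — Type: Im(Z) = 65.53 ⇒ lagging (phase φ = 76.0°).

PF = 0.2425 (lagging, φ = 76.0°)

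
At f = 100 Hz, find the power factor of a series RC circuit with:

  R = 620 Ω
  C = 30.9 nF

Step 1 — Angular frequency: ω = 2π·f = 2π·100 = 628.3 rad/s.
Step 2 — Component impedances:
  R: Z = R = 620 Ω
  C: Z = 1/(jωC) = -j/(ω·C) = 0 - j5.151e+04 Ω
Step 3 — Series combination: Z_total = R + C = 620 - j5.151e+04 Ω = 5.151e+04∠-89.3° Ω.
Step 4 — Power factor: PF = cos(φ) = Re(Z)/|Z| = 620/5.151e+04 = 0.01204.
Step 5 — Type: Im(Z) = -5.151e+04 ⇒ leading (phase φ = -89.3°).

PF = 0.01204 (leading, φ = -89.3°)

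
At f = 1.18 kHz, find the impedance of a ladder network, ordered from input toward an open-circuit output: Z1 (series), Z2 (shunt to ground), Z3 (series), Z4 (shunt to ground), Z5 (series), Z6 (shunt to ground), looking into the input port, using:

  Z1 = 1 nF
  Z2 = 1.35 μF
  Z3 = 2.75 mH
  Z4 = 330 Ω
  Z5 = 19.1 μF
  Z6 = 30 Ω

Step 1 — Angular frequency: ω = 2π·f = 2π·1180 = 7414 rad/s.
Step 2 — Component impedances:
  Z1: Z = 1/(jωC) = -j/(ω·C) = 0 - j1.349e+05 Ω
  Z2: Z = 1/(jωC) = -j/(ω·C) = 0 - j99.91 Ω
  Z3: Z = jωL = j·7414·0.00275 = 0 + j20.39 Ω
  Z4: Z = R = 330 Ω
  Z5: Z = 1/(jωC) = -j/(ω·C) = 0 - j7.062 Ω
  Z6: Z = R = 30 Ω
Step 3 — Ladder network (open output): work backward from the far end, alternating series and parallel combinations. Z_in = 34.18 - j1.349e+05 Ω = 1.349e+05∠-90.0° Ω.

Z = 34.18 - j1.349e+05 Ω = 1.349e+05∠-90.0° Ω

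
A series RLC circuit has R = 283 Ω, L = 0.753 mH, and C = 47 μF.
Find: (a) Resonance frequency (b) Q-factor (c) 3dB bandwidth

Step 1 — Resonance: ω₀ = 1/√(LC) = 1/√(0.000753·4.7e-05) = 5316 rad/s.
Step 2 — f₀ = ω₀/(2π) = 846 Hz.
Step 3 — Series Q: Q = ω₀L/R = 5316·0.000753/283 = 0.01414.
Step 4 — Bandwidth: Δω = ω₀/Q = 3.758e+05 rad/s; BW = Δω/(2π) = 5.982e+04 Hz.

(a) f₀ = 846 Hz  (b) Q = 0.01414  (c) BW = 5.982e+04 Hz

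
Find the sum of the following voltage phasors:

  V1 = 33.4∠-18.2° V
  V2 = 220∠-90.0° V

Step 1 — Convert each phasor to rectangular form:
  V1 = 33.4·(cos(-18.2°) + j·sin(-18.2°)) = 31.73 - j10.43 V
  V2 = 220·(cos(-90.0°) + j·sin(-90.0°)) = 0 - j220 V
Step 2 — Sum components: V_total = 31.73 - j230.4 V.
Step 3 — Convert to polar: |V_total| = 232.6 V, ∠V_total = -82.2°.

V_total = 232.6∠-82.2° V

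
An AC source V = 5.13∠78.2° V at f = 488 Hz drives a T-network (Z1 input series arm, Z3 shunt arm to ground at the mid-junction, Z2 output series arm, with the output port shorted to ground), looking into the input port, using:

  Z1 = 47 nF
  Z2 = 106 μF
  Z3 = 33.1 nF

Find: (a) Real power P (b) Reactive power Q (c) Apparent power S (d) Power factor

Step 1 — Angular frequency: ω = 2π·f = 2π·488 = 3066 rad/s.
Step 2 — Component impedances:
  Z1: Z = 1/(jωC) = -j/(ω·C) = 0 - j6939 Ω
  Z2: Z = 1/(jωC) = -j/(ω·C) = 0 - j3.077 Ω
  Z3: Z = 1/(jωC) = -j/(ω·C) = 0 - j9853 Ω
Step 3 — With the output port shorted to ground, the output series arm Z2 runs from the junction to ground; the shunt arm Z3 also runs from the junction to ground. They appear in parallel: Z3 || Z2 = 0 - j3.076 Ω.
Step 4 — Series with input arm Z1: Z_in = Z1 + (Z3 || Z2) = 0 - j6942 Ω = 6942∠-90.0° Ω.
Step 5 — Source phasor: V = 5.13∠78.2° V = 1.049 + j5.022 V.
Step 6 — Current: I = V / Z = -0.0007233 + j0.0001511 A = 0.000739∠168.2° A.
Step 7 — Complex power: S = V·I* = 0 - j0.003791 VA.
Step 8 — Real power: P = Re(S) = 0 W.
Step 9 — Reactive power: Q = Im(S) = -0.003791 VAR.
Step 10 — Apparent power: |S| = 0.003791 VA.
Step 11 — Power factor: PF = P/|S| = 0 (leading).

(a) P = 0 W  (b) Q = -0.003791 VAR  (c) S = 0.003791 VA  (d) PF = 0 (leading)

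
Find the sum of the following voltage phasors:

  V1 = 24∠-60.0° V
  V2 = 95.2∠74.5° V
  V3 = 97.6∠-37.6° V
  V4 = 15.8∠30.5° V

Step 1 — Convert each phasor to rectangular form:
  V1 = 24·(cos(-60.0°) + j·sin(-60.0°)) = 12 - j20.78 V
  V2 = 95.2·(cos(74.5°) + j·sin(74.5°)) = 25.44 + j91.74 V
  V3 = 97.6·(cos(-37.6°) + j·sin(-37.6°)) = 77.33 - j59.55 V
  V4 = 15.8·(cos(30.5°) + j·sin(30.5°)) = 13.61 + j8.019 V
Step 2 — Sum components: V_total = 128.4 + j19.42 V.
Step 3 — Convert to polar: |V_total| = 129.8 V, ∠V_total = 8.6°.

V_total = 129.8∠8.6° V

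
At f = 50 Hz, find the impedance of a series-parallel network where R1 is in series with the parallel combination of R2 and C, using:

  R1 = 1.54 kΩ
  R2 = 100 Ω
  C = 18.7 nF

Step 1 — Angular frequency: ω = 2π·f = 2π·50 = 314.2 rad/s.
Step 2 — Component impedances:
  R1: Z = R = 1540 Ω
  R2: Z = R = 100 Ω
  C: Z = 1/(jωC) = -j/(ω·C) = 0 - j1.702e+05 Ω
Step 3 — Parallel branch: R2 || C = 1/(1/R2 + 1/C) = 100 - j0.05875 Ω.
Step 4 — Series with R1: Z_total = R1 + (R2 || C) = 1640 - j0.05875 Ω = 1640∠-0.0° Ω.

Z = 1640 - j0.05875 Ω = 1640∠-0.0° Ω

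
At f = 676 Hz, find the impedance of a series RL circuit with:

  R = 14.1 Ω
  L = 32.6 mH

Step 1 — Angular frequency: ω = 2π·f = 2π·676 = 4247 rad/s.
Step 2 — Component impedances:
  R: Z = R = 14.1 Ω
  L: Z = jωL = j·4247·0.0326 = 0 + j138.5 Ω
Step 3 — Series combination: Z_total = R + L = 14.1 + j138.5 Ω = 139.2∠84.2° Ω.

Z = 14.1 + j138.5 Ω = 139.2∠84.2° Ω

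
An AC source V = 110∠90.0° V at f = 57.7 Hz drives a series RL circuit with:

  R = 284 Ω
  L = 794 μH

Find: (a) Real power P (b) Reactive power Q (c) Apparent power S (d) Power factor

Step 1 — Angular frequency: ω = 2π·f = 2π·57.7 = 362.5 rad/s.
Step 2 — Component impedances:
  R: Z = R = 284 Ω
  L: Z = jωL = j·362.5·0.000794 = 0 + j0.2879 Ω
Step 3 — Series combination: Z_total = R + L = 284 + j0.2879 Ω = 284∠0.1° Ω.
Step 4 — Source phasor: V = 110∠90.0° V = 0 + j110 V.
Step 5 — Current: I = V / Z = 0.0003926 + j0.3873 A = 0.3873∠89.9° A.
Step 6 — Complex power: S = V·I* = 42.61 + j0.04318 VA.
Step 7 — Real power: P = Re(S) = 42.61 W.
Step 8 — Reactive power: Q = Im(S) = 0.04318 VAR.
Step 9 — Apparent power: |S| = 42.61 VA.
Step 10 — Power factor: PF = P/|S| = 1 (lagging).

(a) P = 42.61 W  (b) Q = 0.04318 VAR  (c) S = 42.61 VA  (d) PF = 1 (lagging)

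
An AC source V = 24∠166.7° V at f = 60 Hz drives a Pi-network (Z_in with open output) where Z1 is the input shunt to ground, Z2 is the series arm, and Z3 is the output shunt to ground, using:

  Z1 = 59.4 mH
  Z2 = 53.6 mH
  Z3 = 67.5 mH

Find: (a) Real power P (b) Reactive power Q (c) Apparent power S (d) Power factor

Step 1 — Angular frequency: ω = 2π·f = 2π·60 = 377 rad/s.
Step 2 — Component impedances:
  Z1: Z = jωL = j·377·0.0594 = 0 + j22.39 Ω
  Z2: Z = jωL = j·377·0.0536 = 0 + j20.21 Ω
  Z3: Z = jωL = j·377·0.0675 = 0 + j25.45 Ω
Step 3 — With open output, the series arm Z2 and the output shunt Z3 appear in series to ground: Z2 + Z3 = 0 + j45.65 Ω.
Step 4 — Parallel with input shunt Z1: Z_in = Z1 || (Z2 + Z3) = 0 + j15.02 Ω = 15.02∠90.0° Ω.
Step 5 — Source phasor: V = 24∠166.7° V = -23.36 + j5.521 V.
Step 6 — Current: I = V / Z = 0.3675 + j1.555 A = 1.597∠76.7° A.
Step 7 — Complex power: S = V·I* = 0 + j38.34 VA.
Step 8 — Real power: P = Re(S) = 0 W.
Step 9 — Reactive power: Q = Im(S) = 38.34 VAR.
Step 10 — Apparent power: |S| = 38.34 VA.
Step 11 — Power factor: PF = P/|S| = 0 (lagging).

(a) P = 0 W  (b) Q = 38.34 VAR  (c) S = 38.34 VA  (d) PF = 0 (lagging)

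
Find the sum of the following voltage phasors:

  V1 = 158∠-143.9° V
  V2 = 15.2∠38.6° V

Step 1 — Convert each phasor to rectangular form:
  V1 = 158·(cos(-143.9°) + j·sin(-143.9°)) = -127.7 - j93.09 V
  V2 = 15.2·(cos(38.6°) + j·sin(38.6°)) = 11.88 + j9.483 V
Step 2 — Sum components: V_total = -115.8 - j83.61 V.
Step 3 — Convert to polar: |V_total| = 142.8 V, ∠V_total = -144.2°.

V_total = 142.8∠-144.2° V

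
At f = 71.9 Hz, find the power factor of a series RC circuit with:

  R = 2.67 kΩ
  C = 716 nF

Step 1 — Angular frequency: ω = 2π·f = 2π·71.9 = 451.8 rad/s.
Step 2 — Component impedances:
  R: Z = R = 2670 Ω
  C: Z = 1/(jωC) = -j/(ω·C) = 0 - j3092 Ω
Step 3 — Series combination: Z_total = R + C = 2670 - j3092 Ω = 4085∠-49.2° Ω.
Step 4 — Power factor: PF = cos(φ) = Re(Z)/|Z| = 2670/4085 = 0.6536.
Step 5 — Type: Im(Z) = -3092 ⇒ leading (phase φ = -49.2°).

PF = 0.6536 (leading, φ = -49.2°)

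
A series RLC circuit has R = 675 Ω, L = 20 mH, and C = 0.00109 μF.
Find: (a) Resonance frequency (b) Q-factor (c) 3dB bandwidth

Step 1 — Resonance condition Im(Z)=0 gives ω₀ = 1/√(LC).
Step 2 — ω₀ = 1/√(0.02·1.09e-09) = 2.142e+05 rad/s.
Step 3 — f₀ = ω₀/(2π) = 3.409e+04 Hz.
Step 4 — Series Q: Q = ω₀L/R = 2.142e+05·0.02/675 = 6.346.
Step 5 — 3dB bandwidth: Δω = ω₀/Q = 3.375e+04 rad/s; BW = Δω/(2π) = 5371 Hz.

(a) f₀ = 3.409e+04 Hz  (b) Q = 6.346  (c) BW = 5371 Hz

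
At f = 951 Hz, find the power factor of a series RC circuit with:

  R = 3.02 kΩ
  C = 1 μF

Step 1 — Angular frequency: ω = 2π·f = 2π·951 = 5975 rad/s.
Step 2 — Component impedances:
  R: Z = R = 3020 Ω
  C: Z = 1/(jωC) = -j/(ω·C) = 0 - j167.4 Ω
Step 3 — Series combination: Z_total = R + C = 3020 - j167.4 Ω = 3025∠-3.2° Ω.
Step 4 — Power factor: PF = cos(φ) = Re(Z)/|Z| = 3020/3024.6 = 0.9985.
Step 5 — Type: Im(Z) = -167.4 ⇒ leading (phase φ = -3.2°).

PF = 0.9985 (leading, φ = -3.2°)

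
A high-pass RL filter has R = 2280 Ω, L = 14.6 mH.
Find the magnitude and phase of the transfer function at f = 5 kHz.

Step 1 — Angular frequency: ω = 2π·5000 = 3.142e+04 rad/s.
Step 2 — Transfer function: H(jω) = jωL/(R + jωL).
Step 3 — Numerator jωL = j·458.7; denominator R + jωL = 2280 + j458.7.
Step 4 — H = 0.0389 + j0.1933.
Step 5 — Magnitude: |H| = 0.1972 (-14.1 dB); phase: φ = 78.6°.

|H| = 0.1972 (-14.1 dB), φ = 78.6°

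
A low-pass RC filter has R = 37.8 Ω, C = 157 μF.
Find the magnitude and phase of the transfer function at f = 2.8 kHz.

Step 1 — Angular frequency: ω = 2π·2800 = 1.759e+04 rad/s.
Step 2 — Transfer function: H(jω) = 1/(1 + jωRC).
Step 3 — Denominator: 1 + jωRC = 1 + j·1.759e+04·37.8·0.000157 = 1 + j104.4.
Step 4 — H = 9.173e-05 - j0.009577.
Step 5 — Magnitude: |H| = 0.009577 (-40.4 dB); phase: φ = -89.5°.

|H| = 0.009577 (-40.4 dB), φ = -89.5°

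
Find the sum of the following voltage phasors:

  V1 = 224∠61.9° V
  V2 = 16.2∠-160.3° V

Step 1 — Convert each phasor to rectangular form:
  V1 = 224·(cos(61.9°) + j·sin(61.9°)) = 105.5 + j197.6 V
  V2 = 16.2·(cos(-160.3°) + j·sin(-160.3°)) = -15.25 - j5.461 V
Step 2 — Sum components: V_total = 90.25 + j192.1 V.
Step 3 — Convert to polar: |V_total| = 212.3 V, ∠V_total = 64.8°.

V_total = 212.3∠64.8° V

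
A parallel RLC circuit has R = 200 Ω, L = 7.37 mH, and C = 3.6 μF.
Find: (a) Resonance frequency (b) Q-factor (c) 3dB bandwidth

Step 1 — Resonance: ω₀ = 1/√(LC) = 1/√(0.00737·3.6e-06) = 6139 rad/s.
Step 2 — f₀ = ω₀/(2π) = 977.1 Hz.
Step 3 — Parallel Q: Q = R/(ω₀L) = 200/(6139·0.00737) = 4.42.
Step 4 — Bandwidth: Δω = ω₀/Q = 1389 rad/s; BW = Δω/(2π) = 221 Hz.

(a) f₀ = 977.1 Hz  (b) Q = 4.42  (c) BW = 221 Hz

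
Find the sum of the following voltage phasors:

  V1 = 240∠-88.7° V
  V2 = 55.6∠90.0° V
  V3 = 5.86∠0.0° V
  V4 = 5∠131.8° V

Step 1 — Convert each phasor to rectangular form:
  V1 = 240·(cos(-88.7°) + j·sin(-88.7°)) = 5.445 - j239.9 V
  V2 = 55.6·(cos(90.0°) + j·sin(90.0°)) = 0 + j55.6 V
  V3 = 5.86·(cos(0.0°) + j·sin(0.0°)) = 5.86 V
  V4 = 5·(cos(131.8°) + j·sin(131.8°)) = -3.333 + j3.727 V
Step 2 — Sum components: V_total = 7.972 - j180.6 V.
Step 3 — Convert to polar: |V_total| = 180.8 V, ∠V_total = -87.5°.

V_total = 180.8∠-87.5° V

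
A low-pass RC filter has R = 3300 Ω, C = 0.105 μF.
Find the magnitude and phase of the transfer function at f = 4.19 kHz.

Step 1 — Angular frequency: ω = 2π·4190 = 2.633e+04 rad/s.
Step 2 — Transfer function: H(jω) = 1/(1 + jωRC).
Step 3 — Denominator: 1 + jωRC = 1 + j·2.633e+04·3300·1.05e-07 = 1 + j9.122.
Step 4 — H = 0.01187 - j0.1083.
Step 5 — Magnitude: |H| = 0.109 (-19.3 dB); phase: φ = -83.7°.

|H| = 0.109 (-19.3 dB), φ = -83.7°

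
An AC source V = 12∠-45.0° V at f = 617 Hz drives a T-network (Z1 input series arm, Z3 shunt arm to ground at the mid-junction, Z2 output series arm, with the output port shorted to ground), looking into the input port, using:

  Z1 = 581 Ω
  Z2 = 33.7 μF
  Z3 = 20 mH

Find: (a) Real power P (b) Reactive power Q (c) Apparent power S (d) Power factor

Step 1 — Angular frequency: ω = 2π·f = 2π·617 = 3877 rad/s.
Step 2 — Component impedances:
  Z1: Z = R = 581 Ω
  Z2: Z = 1/(jωC) = -j/(ω·C) = 0 - j7.654 Ω
  Z3: Z = jωL = j·3877·0.02 = 0 + j77.53 Ω
Step 3 — With the output port shorted to ground, the output series arm Z2 runs from the junction to ground; the shunt arm Z3 also runs from the junction to ground. They appear in parallel: Z3 || Z2 = 0 - j8.493 Ω.
Step 4 — Series with input arm Z1: Z_in = Z1 + (Z3 || Z2) = 581 - j8.493 Ω = 581.1∠-0.8° Ω.
Step 5 — Source phasor: V = 12∠-45.0° V = 8.485 - j8.485 V.
Step 6 — Current: I = V / Z = 0.01481 - j0.01439 A = 0.02065∠-44.2° A.
Step 7 — Complex power: S = V·I* = 0.2478 - j0.003622 VA.
Step 8 — Real power: P = Re(S) = 0.2478 W.
Step 9 — Reactive power: Q = Im(S) = -0.003622 VAR.
Step 10 — Apparent power: |S| = 0.2478 VA.
Step 11 — Power factor: PF = P/|S| = 0.9999 (leading).

(a) P = 0.2478 W  (b) Q = -0.003622 VAR  (c) S = 0.2478 VA  (d) PF = 0.9999 (leading)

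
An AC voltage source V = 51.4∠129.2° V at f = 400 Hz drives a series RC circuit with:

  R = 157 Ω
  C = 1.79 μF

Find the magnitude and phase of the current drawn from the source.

Step 1 — Angular frequency: ω = 2π·f = 2π·400 = 2513 rad/s.
Step 2 — Component impedances:
  R: Z = R = 157 Ω
  C: Z = 1/(jωC) = -j/(ω·C) = 0 - j222.3 Ω
Step 3 — Series combination: Z_total = R + C = 157 - j222.3 Ω = 272.1∠-54.8° Ω.
Step 4 — Source phasor: V = 51.4∠129.2° V = -32.49 + j39.83 V.
Step 5 — Ohm's law: I = V / Z_total = (-32.49 + j39.83) / (157 - j222.3) = -0.1884 - j0.01306 A.
Step 6 — Convert to polar: |I| = 0.1889 A, ∠I = -176.0°.

I = 0.1889∠-176.0° A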